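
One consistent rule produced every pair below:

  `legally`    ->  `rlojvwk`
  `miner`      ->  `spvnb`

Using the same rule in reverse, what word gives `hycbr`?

brush

In legally: l→r is +6, e→l is +7, g→o is +8, a→j is +9 — the shift increases by 1 each position. Letter i (0-indexed) is shifted by i+6, so successive shifts are 6, 7, 8, ….
Decoding hycbr: h−6=b, y−7=r, c−8=u, b−9=s, r−10=h.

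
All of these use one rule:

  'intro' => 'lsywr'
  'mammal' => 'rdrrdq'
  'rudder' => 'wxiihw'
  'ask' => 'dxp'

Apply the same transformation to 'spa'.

The shift depends on letter class: consonant n→s is +5, but vowel i→l is +3. The rule splits by letter class: vowels +3, consonants +5.
For spa: s(cons)+5=x, p(cons)+5=u, a(vowel)+3=d.

xud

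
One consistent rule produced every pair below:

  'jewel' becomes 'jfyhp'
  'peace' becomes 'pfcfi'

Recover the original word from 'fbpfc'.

Letter i (0-indexed) is shifted by i+0, so successive shifts are 0, 1, 2, ….
Undoing it on fbpfc: f−0=f, b−1=a, p−2=n, f−3=c, c−4=y.

fancy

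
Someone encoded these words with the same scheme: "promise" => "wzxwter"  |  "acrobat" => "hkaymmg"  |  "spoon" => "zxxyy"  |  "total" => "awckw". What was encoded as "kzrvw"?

In promise: p→w is +7, r→z is +8, o→x is +9, m→w is +10 — the shift increases by 1 each position. The shift increases by 1 at each position, starting from +7: 7, 8, 9, ….
Reversing it on kzrvw: k−7=d, z−8=r, r−9=i, v−10=l, w−11=l.

drill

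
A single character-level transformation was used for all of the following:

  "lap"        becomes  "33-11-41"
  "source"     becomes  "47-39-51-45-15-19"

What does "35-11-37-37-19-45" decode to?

manner

l(#12)→33 and a(#1)→11: differences scale by 2, so n = 2·pos + 9. With a=1..z=26, the number is 2·pos + 9.
Undoing it on 35-11-37-37-19-45: 35→(35−9)÷2=13=m, 11→(11−9)÷2=1=a, 37→(37−9)÷2=14=n, 37→(37−9)÷2=14=n, 19→(19−9)÷2=5=e, 45→(45−9)÷2=18=r.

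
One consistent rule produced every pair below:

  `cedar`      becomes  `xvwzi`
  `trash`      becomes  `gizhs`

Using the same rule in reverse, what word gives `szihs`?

harsh

Letters are reflected about the middle of the alphabet (position → 25−position): Atbash.
Undoing it on szihs: s↔h, z↔a, i↔r, h↔s, s↔h.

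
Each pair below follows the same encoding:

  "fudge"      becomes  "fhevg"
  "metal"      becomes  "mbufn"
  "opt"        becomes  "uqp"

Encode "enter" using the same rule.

The output letters match the input read backwards, each shifted +1: fudge reversed is egduf. The word is reversed, then every letter is shifted forward by 1.
Applying it to enter: reverse → retne; then shift: r+1=s, e+1=f, t+1=u, n+1=o, e+1=f.

sfuof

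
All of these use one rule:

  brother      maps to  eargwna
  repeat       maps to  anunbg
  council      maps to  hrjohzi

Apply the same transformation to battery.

ebggnav

b(1)→e(4) and r(17)→a(0) fit y≡3x+1 (mod 26); the inverse of 3 mod 26 is 9. Each letter's alphabet position (a=0..z=25) is mapped through 3·x+1 mod 26 — an affine cipher.
For battery: b(1)→3·1+1≡4=e; a(0)→3·0+1≡1=b; t(19)→3·19+1≡6=g; t(19)→3·19+1≡6=g; e(4)→3·4+1≡13=n; r(17)→3·17+1≡0=a; y(24)→3·24+1≡21=v (all mod 26).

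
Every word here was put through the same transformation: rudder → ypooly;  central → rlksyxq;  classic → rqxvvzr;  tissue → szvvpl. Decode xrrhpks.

r(17)→y(24) and u(20)→p(15) fit y≡23x+23 (mod 26); the inverse of 23 mod 26 is 17. Each letter's alphabet position (a=0..z=25) is mapped through 23·x+23 mod 26 — an affine cipher.
Reversing it on xrrhpks: x(23)→17·(23−23)≡0=a; r(17)→17·(17−23)≡2=c; r(17)→17·(17−23)≡2=c; h(7)→17·(7−23)≡14=o; p(15)→17·(15−23)≡20=u; k(10)→17·(10−23)≡13=n; s(18)→17·(18−23)≡19=t (all mod 26).

account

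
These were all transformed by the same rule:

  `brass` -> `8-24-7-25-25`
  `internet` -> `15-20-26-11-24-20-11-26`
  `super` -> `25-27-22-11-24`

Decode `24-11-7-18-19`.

b is letter #2 and maps to 8: an offset of 6. Letters become their 1-based position plus 6 (so a→7, b→8, …).
Undoing it on 24-11-7-18-19: 24→(24−6)÷1=18=r, 11→(11−6)÷1=5=e, 7→(7−6)÷1=1=a, 18→(18−6)÷1=12=l, 19→(19−6)÷1=13=m.

realm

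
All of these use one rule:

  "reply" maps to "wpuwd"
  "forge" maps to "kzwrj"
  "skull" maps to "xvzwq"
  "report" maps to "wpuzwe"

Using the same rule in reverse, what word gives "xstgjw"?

Shifts by position in reply: pos 0: r→w (+5), pos 1: e→p (+11), pos 2: p→u (+5), pos 3: l→w (+11) — repeating every 2. The shifts repeat in a cycle of length 2: positions 0,1,… shift by +5, +11, then the pattern repeats.
Undoing it on xstgjw: x−5=s, s−11=h, t−5=o, g−11=v, j−5=e, w−11=l.

shovel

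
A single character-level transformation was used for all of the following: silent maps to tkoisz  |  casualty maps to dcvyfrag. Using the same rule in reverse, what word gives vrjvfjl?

Letter i (0-indexed) is shifted by i+1, so successive shifts are 1, 2, 3, ….
Decoding vrjvfjl: v−1=u, r−2=p, j−3=g, v−4=r, f−5=a, j−6=d, l−7=e.

upgrade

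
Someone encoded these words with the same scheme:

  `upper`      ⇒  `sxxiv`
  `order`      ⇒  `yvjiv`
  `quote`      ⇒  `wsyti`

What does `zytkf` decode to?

u(20)→s(18) and p(15)→x(23) fit y≡25x+12 (mod 26); the inverse of 25 mod 26 is 25. This is an affine cipher: with a=0,…,z=25, each position x becomes (25x+12) mod 26.
Reversing it on zytkf: z(25)→25·(25−12)≡13=n; y(24)→25·(24−12)≡14=o; t(19)→25·(19−12)≡19=t; k(10)→25·(10−12)≡2=c; f(5)→25·(5−12)≡7=h (all mod 26).

notch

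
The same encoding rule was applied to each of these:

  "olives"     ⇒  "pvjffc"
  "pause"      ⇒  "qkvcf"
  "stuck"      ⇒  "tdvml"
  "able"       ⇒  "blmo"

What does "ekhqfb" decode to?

The shifts repeat in a cycle of length 2: positions 0,1,… shift by +1, +10, then the pattern repeats.
Reversing it on ekhqfb: e−1=d, k−10=a, h−1=g, q−10=g, f−1=e, b−10=r.

dagger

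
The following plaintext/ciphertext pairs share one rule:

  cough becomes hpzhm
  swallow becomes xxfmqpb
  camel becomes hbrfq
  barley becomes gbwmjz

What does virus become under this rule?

It's a Vigenère-style cipher with numeric key [5,1]: position i shifts by key[i mod 2].
Applying it to virus: v+5=a, i+1=j, r+5=w, u+1=v, s+5=x.

ajwvx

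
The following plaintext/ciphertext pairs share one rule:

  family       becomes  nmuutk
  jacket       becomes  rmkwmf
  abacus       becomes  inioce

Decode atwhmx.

shovel

Shifts by position in family: pos 0: f→n (+8), pos 1: a→m (+12), pos 2: m→u (+8), pos 3: i→u (+12) — repeating every 2. It's a Vigenère-style cipher with numeric key [8,12]: position i shifts by key[i mod 2].
Reversing it on atwhmx: a−8=s, t−12=h, w−8=o, h−12=v, m−8=e, x−12=l.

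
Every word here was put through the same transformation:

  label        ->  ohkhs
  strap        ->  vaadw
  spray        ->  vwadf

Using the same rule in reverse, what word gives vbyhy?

super

Shifts by position in label: pos 0: l→o (+3), pos 1: a→h (+7), pos 2: b→k (+9), pos 3: e→h (+3), pos 4: l→s (+7) — repeating every 3. A repeating key of period 3 is used — shifts +3, +7, +9 over and over.
Reversing it on vbyhy: v−3=s, b−7=u, y−9=p, h−3=e, y−7=r.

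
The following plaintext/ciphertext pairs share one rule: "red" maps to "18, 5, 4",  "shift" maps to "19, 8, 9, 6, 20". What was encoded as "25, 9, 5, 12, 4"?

Each letter is replaced by its alphabet position (a=1, b=2, …, z=26).
Undoing it on 25, 9, 5, 12, 4: 25=y, 9=i, 5=e, 12=l, 4=d.

yield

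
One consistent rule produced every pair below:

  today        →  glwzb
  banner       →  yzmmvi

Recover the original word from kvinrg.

permit

This is the alphabet-reversal cipher (Atbash): a becomes z, b becomes y, etc.
Reversing it on kvinrg: k↔p, v↔e, i↔r, n↔m, r↔i, g↔t.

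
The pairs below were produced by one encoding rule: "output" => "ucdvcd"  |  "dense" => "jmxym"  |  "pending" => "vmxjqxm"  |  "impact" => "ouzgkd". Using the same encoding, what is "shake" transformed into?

ypkqm

The shifts repeat in a cycle of length 3: positions 0,1,… shift by +6, +8, +10, then the pattern repeats.
For shake: s+6=y, h+8=p, a+10=k, k+6=q, e+8=m.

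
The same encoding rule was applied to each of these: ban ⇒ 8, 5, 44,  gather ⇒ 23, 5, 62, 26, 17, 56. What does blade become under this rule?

b(#2)→8 and a(#1)→5: differences scale by 3, so n = 3·pos + 2. The formula is n = 3×(alphabet index, a=1) + 2.
Applying it to blade: b=2→8, l=12→38, a=1→5, d=4→14, e=5→17.

8, 38, 5, 14, 17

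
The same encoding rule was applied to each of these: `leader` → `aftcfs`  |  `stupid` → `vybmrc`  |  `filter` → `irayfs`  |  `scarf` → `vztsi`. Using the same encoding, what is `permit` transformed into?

Treating letters as 0–25, the rule is x ↦ 3x + 19 (mod 26).
On permit: p(15)→3·15+19≡12=m; e(4)→3·4+19≡5=f; r(17)→3·17+19≡18=s; m(12)→3·12+19≡3=d; i(8)→3·8+19≡17=r; t(19)→3·19+19≡24=y (all mod 26).

mfsdry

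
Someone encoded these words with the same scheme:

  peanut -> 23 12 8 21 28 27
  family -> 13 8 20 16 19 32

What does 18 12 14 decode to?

p is letter #16 and maps to 23: an offset of 7. Letters become their 1-based position plus 7 (so a→8, b→9, …).
Decoding 18 12 14: 18→(18−7)÷1=11=k, 12→(12−7)÷1=5=e, 14→(14−7)÷1=7=g.

keg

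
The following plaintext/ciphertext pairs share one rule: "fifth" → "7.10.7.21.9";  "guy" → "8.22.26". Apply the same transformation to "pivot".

17.10.23.16.21

f is letter #6 and maps to 7: an offset of 1. Each letter is replaced by its alphabet position (a=1..z=26) + 1.
For pivot: p=16→17, i=9→10, v=22→23, o=15→16, t=20→21.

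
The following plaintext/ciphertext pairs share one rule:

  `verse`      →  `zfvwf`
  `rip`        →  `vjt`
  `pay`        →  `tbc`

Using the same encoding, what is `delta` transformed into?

The shift depends on letter class: consonant v→z is +4, but vowel e→f is +1. Two shifts are in play — +1 for a/e/i/o/u, +4 for every other letter.
Applying it to delta: d(cons)+4=h, e(vowel)+1=f, l(cons)+4=p, t(cons)+4=x, a(vowel)+1=b.

hfpxb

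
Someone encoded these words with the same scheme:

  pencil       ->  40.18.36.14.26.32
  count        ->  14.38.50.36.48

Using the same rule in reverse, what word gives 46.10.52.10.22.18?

savage

p(#16)→40 and e(#5)→18: differences scale by 2, so n = 2·pos + 8. The formula is n = 2×(alphabet index, a=1) + 8.
Reversing it on 46.10.52.10.22.18: 46→(46−8)÷2=19=s, 10→(10−8)÷2=1=a, 52→(52−8)÷2=22=v, 10→(10−8)÷2=1=a, 22→(22−8)÷2=7=g, 18→(18−8)÷2=5=e.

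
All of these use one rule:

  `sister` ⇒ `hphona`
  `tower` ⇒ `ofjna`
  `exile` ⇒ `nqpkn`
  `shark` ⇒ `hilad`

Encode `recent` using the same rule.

s(18)→h(7) and i(8)→p(15) fit y≡7x+11 (mod 26); the inverse of 7 mod 26 is 15. Treating letters as 0–25, the rule is x ↦ 7x + 11 (mod 26).
Applying it to recent: r(17)→7·17+11≡0=a; e(4)→7·4+11≡13=n; c(2)→7·2+11≡25=z; e(4)→7·4+11≡13=n; n(13)→7·13+11≡24=y; t(19)→7·19+11≡14=o (all mod 26).

anznyo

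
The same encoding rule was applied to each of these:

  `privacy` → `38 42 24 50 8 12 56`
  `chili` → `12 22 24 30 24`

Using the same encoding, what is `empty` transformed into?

p(#16)→38 and r(#18)→42: differences scale by 2, so n = 2·pos + 6. The formula is n = 2×(alphabet index, a=1) + 6.
For empty: e=5→16, m=13→32, p=16→38, t=20→46, y=25→56.

16 32 38 46 56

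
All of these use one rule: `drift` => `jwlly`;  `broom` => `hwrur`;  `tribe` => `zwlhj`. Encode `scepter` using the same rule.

Shifts by position in drift: pos 0: d→j (+6), pos 1: r→w (+5), pos 2: i→l (+3), pos 3: f→l (+6), pos 4: t→y (+5) — repeating every 3. It's a Vigenère-style cipher with numeric key [6,5,3]: position i shifts by key[i mod 3].
For scepter: s+6=y, c+5=h, e+3=h, p+6=v, t+5=y, e+3=h, r+6=x.

yhhvyhx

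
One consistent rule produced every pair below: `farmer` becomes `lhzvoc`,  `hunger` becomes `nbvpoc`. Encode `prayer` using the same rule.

vyihoc

In farmer: f→l is +6, a→h is +7, r→z is +8, m→v is +9 — the shift increases by 1 each position. Each letter shifts forward by (position + 6), i.e. 6, 7, 8, … — the shift grows by one for each successive letter.
Applying it to prayer: p+6=v, r+7=y, a+8=i, y+9=h, e+10=o, r+11=c.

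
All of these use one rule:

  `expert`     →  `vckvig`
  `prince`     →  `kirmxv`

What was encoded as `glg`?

Letters are reflected about the middle of the alphabet (position → 25−position): Atbash.
Reversing it on glg: g↔t, l↔o, g↔t.

tot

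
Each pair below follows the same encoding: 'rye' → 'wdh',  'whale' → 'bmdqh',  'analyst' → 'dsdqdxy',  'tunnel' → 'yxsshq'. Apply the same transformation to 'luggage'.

The shift depends on letter class: consonant r→w is +5, but vowel e→h is +3. Vowels shift forward by 3 and consonants shift forward by 5.
On luggage: l(cons)+5=q, u(vowel)+3=x, g(cons)+5=l, g(cons)+5=l, a(vowel)+3=d, g(cons)+5=l, e(vowel)+3=h.

qxlldlh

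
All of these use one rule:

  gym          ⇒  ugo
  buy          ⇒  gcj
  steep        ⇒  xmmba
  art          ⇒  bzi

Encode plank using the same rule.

The output letters match the input read backwards, each shifted +8: gym reversed is myg. Two steps: reverse the string, then apply a Caesar shift of +8.
On plank: reverse → knalp; then shift: k+8=s, n+8=v, a+8=i, l+8=t, p+8=x.

svitx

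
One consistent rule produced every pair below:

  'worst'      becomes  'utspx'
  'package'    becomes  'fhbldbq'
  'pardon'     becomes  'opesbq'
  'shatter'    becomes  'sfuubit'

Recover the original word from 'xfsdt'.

screw

Read the word backwards and shift each letter +1.
Decoding xfsdt: shift back: x−1=w, f−1=e, s−1=r, d−1=c, t−1=s → wercs; then reverse → screw.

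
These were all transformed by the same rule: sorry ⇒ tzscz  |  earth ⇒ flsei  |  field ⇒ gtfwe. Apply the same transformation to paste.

Shifts by position in sorry: pos 0: s→t (+1), pos 1: o→z (+11), pos 2: r→s (+1), pos 3: r→c (+11) — repeating every 2. A repeating key of period 2 is used — shifts +1, +11 over and over.
For paste: p+1=q, a+11=l, s+1=t, t+11=e, e+1=f.

qltef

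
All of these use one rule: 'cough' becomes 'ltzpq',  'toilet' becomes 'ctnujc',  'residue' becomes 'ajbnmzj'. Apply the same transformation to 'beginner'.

The shift depends on letter class: consonant c→l is +9, but vowel o→t is +5. Two shifts are in play — +5 for a/e/i/o/u, +9 for every other letter.
Applying it to beginner: b(cons)+9=k, e(vowel)+5=j, g(cons)+9=p, i(vowel)+5=n, n(cons)+9=w, n(cons)+9=w, e(vowel)+5=j, r(cons)+9=a.

kjpnwwja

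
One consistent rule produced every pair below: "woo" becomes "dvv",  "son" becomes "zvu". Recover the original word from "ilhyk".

Compare letters: w→d is +7, o→v is +7, o→v is +7 — a constant shift. Every letter moves 7 places later in the alphabet, wrapping around z→a.
Reversing it on ilhyk: i−7=b, l−7=e, h−7=a, y−7=r, k−7=d.

beard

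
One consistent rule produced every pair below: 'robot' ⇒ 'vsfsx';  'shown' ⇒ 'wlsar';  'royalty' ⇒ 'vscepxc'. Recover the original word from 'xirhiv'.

tender

Every letter moves 4 places later in the alphabet, wrapping around z→a.
Reversing it on xirhiv: x−4=t, i−4=e, r−4=n, h−4=d, i−4=e, v−4=r.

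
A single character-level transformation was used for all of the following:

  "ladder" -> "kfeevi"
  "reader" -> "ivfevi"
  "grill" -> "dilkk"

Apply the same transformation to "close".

nkjzv

l(11)→k(10) and a(0)→f(5) fit y≡17x+5 (mod 26); the inverse of 17 mod 26 is 23. Treating letters as 0–25, the rule is x ↦ 17x + 5 (mod 26).
On close: c(2)→17·2+5≡13=n; l(11)→17·11+5≡10=k; o(14)→17·14+5≡9=j; s(18)→17·18+5≡25=z; e(4)→17·4+5≡21=v (all mod 26).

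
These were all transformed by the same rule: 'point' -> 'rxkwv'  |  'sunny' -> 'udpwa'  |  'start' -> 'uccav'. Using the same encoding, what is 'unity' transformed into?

wwkca

It's a Vigenère-style cipher with numeric key [2,9]: position i shifts by key[i mod 2].
For unity: u+2=w, n+9=w, i+2=k, t+9=c, y+2=a.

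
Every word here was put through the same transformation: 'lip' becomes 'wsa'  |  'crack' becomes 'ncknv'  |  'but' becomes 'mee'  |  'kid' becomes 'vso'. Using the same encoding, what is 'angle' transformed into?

kyrwo

The shift depends on letter class: consonant l→w is +11, but vowel i→s is +10. Vowels shift forward by 10 and consonants shift forward by 11.
Applying it to angle: a(vowel)+10=k, n(cons)+11=y, g(cons)+11=r, l(cons)+11=w, e(vowel)+10=o.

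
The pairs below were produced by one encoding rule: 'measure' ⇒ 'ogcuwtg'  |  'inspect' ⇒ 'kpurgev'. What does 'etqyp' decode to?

Compare letters: m→o is +2, e→g is +2, a→c is +2 — a constant shift. Each letter is shifted forward by 2 in the alphabet (a Caesar shift of +2).
Reversing it on etqyp: e−2=c, t−2=r, q−2=o, y−2=w, p−2=n.

crown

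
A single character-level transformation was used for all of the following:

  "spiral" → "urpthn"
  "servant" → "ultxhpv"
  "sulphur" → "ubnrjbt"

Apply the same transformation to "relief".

tlnplh

The shift depends on letter class: consonant s→u is +2, but vowel i→p is +7. The rule splits by letter class: vowels +7, consonants +2.
For relief: r(cons)+2=t, e(vowel)+7=l, l(cons)+2=n, i(vowel)+7=p, e(vowel)+7=l, f(cons)+2=h.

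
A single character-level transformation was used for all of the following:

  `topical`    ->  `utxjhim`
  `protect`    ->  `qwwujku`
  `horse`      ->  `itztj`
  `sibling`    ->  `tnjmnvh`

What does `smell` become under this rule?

Shifts by position in topical: pos 0: t→u (+1), pos 1: o→t (+5), pos 2: p→x (+8), pos 3: i→j (+1), pos 4: c→h (+5), pos 5: a→i (+8) — repeating every 3. It's a Vigenère-style cipher with numeric key [1,5,8]: position i shifts by key[i mod 3].
On smell: s+1=t, m+5=r, e+8=m, l+1=m, l+5=q.

trmmq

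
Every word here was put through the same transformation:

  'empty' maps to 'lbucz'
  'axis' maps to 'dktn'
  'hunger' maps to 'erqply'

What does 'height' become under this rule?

e(4)→l(11) and m(12)→b(1) fit y≡15x+3 (mod 26); the inverse of 15 mod 26 is 7. Treating letters as 0–25, the rule is x ↦ 15x + 3 (mod 26).
On height: h(7)→15·7+3≡4=e; e(4)→15·4+3≡11=l; i(8)→15·8+3≡19=t; g(6)→15·6+3≡15=p; h(7)→15·7+3≡4=e; t(19)→15·19+3≡2=c (all mod 26).

eltpec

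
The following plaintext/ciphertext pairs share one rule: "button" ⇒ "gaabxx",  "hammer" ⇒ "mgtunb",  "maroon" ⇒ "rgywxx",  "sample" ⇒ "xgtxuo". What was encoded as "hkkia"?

The shift increases by 1 at each position, starting from +5: 5, 6, 7, ….
Undoing it on hkkia: h−5=c, k−6=e, k−7=d, i−8=a, a−9=r.

cedar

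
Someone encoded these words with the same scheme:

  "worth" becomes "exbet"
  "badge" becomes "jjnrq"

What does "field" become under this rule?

nrowp

In worth: w→e is +8, o→x is +9, r→b is +10, t→e is +11 — the shift increases by 1 each position. Each letter shifts forward by (position + 8), i.e. 8, 9, 10, … — the shift grows by one for each successive letter.
For field: f+8=n, i+9=r, e+10=o, l+11=w, d+12=p.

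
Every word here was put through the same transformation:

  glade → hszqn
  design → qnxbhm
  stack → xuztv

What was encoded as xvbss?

Treating letters as 0–25, the rule is x ↦ 23x + 25 (mod 26).
Decoding xvbss: x(23)→17·(23−25)≡18=s; v(21)→17·(21−25)≡10=k; b(1)→17·(1−25)≡8=i; s(18)→17·(18−25)≡11=l; s(18)→17·(18−25)≡11=l (all mod 26).

skill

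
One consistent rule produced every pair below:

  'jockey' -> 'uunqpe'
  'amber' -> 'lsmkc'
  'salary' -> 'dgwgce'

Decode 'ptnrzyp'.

enclose

Shifts by position in jockey: pos 0: j→u (+11), pos 1: o→u (+6), pos 2: c→n (+11), pos 3: k→q (+6) — repeating every 2. The shifts repeat in a cycle of length 2: positions 0,1,… shift by +11, +6, then the pattern repeats.
Decoding ptnrzyp: p−11=e, t−6=n, n−11=c, r−6=l, z−11=o, y−6=s, p−11=e.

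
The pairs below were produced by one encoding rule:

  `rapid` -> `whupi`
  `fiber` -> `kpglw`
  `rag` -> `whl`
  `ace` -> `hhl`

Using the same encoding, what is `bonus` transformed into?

The shift depends on letter class: consonant r→w is +5, but vowel a→h is +7. Two shifts are in play — +7 for a/e/i/o/u, +5 for every other letter.
On bonus: b(cons)+5=g, o(vowel)+7=v, n(cons)+5=s, u(vowel)+7=b, s(cons)+5=x.

gvsbx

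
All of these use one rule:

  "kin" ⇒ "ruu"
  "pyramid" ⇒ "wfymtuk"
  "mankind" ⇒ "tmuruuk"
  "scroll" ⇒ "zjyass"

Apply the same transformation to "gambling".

The rule splits by letter class: vowels +12, consonants +7.
For gambling: g(cons)+7=n, a(vowel)+12=m, m(cons)+7=t, b(cons)+7=i, l(cons)+7=s, i(vowel)+12=u, n(cons)+7=u, g(cons)+7=n.

nmtisuun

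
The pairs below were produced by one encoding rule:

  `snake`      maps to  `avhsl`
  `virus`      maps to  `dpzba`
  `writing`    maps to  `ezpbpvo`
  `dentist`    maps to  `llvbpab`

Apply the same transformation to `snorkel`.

avvzslt

The shift depends on letter class: consonant s→a is +8, but vowel a→h is +7. Two shifts are in play — +7 for a/e/i/o/u, +8 for every other letter.
On snorkel: s(cons)+8=a, n(cons)+8=v, o(vowel)+7=v, r(cons)+8=z, k(cons)+8=s, e(vowel)+7=l, l(cons)+8=t.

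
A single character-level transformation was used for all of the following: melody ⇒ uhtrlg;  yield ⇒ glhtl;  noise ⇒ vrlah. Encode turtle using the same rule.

bxzbth

The rule splits by letter class: vowels +3, consonants +8.
For turtle: t(cons)+8=b, u(vowel)+3=x, r(cons)+8=z, t(cons)+8=b, l(cons)+8=t, e(vowel)+3=h.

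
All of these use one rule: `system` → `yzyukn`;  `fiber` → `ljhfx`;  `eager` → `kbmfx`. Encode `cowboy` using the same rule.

ipccuz

Shifts by position in system: pos 0: s→y (+6), pos 1: y→z (+1), pos 2: s→y (+6), pos 3: t→u (+1) — repeating every 2. The shifts repeat in a cycle of length 2: positions 0,1,… shift by +6, +1, then the pattern repeats.
For cowboy: c+6=i, o+1=p, w+6=c, b+1=c, o+6=u, y+1=z.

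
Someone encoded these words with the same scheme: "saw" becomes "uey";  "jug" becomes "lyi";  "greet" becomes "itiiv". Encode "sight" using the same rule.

umijv

The shift depends on letter class: consonant s→u is +2, but vowel a→e is +4. The rule splits by letter class: vowels +4, consonants +2.
Applying it to sight: s(cons)+2=u, i(vowel)+4=m, g(cons)+2=i, h(cons)+2=j, t(cons)+2=v.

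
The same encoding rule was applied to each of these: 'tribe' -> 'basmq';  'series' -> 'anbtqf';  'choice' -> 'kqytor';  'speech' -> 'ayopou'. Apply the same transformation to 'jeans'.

In tribe: t→b is +8, r→a is +9, i→s is +10, b→m is +11 — the shift increases by 1 each position. Each letter shifts forward by (position + 8), i.e. 8, 9, 10, … — the shift grows by one for each successive letter.
Applying it to jeans: j+8=r, e+9=n, a+10=k, n+11=y, s+12=e.

rnkye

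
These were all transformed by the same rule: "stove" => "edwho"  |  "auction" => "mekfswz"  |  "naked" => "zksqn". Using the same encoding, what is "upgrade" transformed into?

A repeating key of period 3 is used — shifts +12, +10, +8 over and over.
For upgrade: u+12=g, p+10=z, g+8=o, r+12=d, a+10=k, d+8=l, e+12=q.

gzodklq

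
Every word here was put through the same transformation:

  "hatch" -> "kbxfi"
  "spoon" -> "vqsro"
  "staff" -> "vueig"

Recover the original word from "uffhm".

rebel

Shifts by position in hatch: pos 0: h→k (+3), pos 1: a→b (+1), pos 2: t→x (+4), pos 3: c→f (+3), pos 4: h→i (+1) — repeating every 3. The shifts repeat in a cycle of length 3: positions 0,1,… shift by +3, +1, +4, then the pattern repeats.
Decoding uffhm: u−3=r, f−1=e, f−4=b, h−3=e, m−1=l.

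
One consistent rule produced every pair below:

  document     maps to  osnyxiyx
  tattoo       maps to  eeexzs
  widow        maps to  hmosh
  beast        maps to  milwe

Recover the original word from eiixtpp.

Shifts by position in document: pos 0: d→o (+11), pos 1: o→s (+4), pos 2: c→n (+11), pos 3: u→y (+4) — repeating every 2. The shifts repeat in a cycle of length 2: positions 0,1,… shift by +11, +4, then the pattern repeats.
Decoding eiixtpp: e−11=t, i−4=e, i−11=x, x−4=t, t−11=i, p−4=l, p−11=e.

textile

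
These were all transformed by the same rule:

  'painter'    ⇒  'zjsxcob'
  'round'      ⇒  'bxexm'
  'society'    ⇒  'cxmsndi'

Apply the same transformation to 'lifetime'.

Shifts by position in painter: pos 0: p→z (+10), pos 1: a→j (+9), pos 2: i→s (+10), pos 3: n→x (+10), pos 4: t→c (+9), pos 5: e→o (+10) — repeating every 3. A repeating key of period 3 is used — shifts +10, +9, +10 over and over.
Applying it to lifetime: l+10=v, i+9=r, f+10=p, e+10=o, t+9=c, i+10=s, m+10=w, e+9=n.

vrpocswn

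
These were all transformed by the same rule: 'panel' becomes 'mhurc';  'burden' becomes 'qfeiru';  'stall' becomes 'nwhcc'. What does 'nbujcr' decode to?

single

p(15)→m(12) and a(0)→h(7) fit y≡9x+7 (mod 26); the inverse of 9 mod 26 is 3. Each letter's alphabet position (a=0..z=25) is mapped through 9·x+7 mod 26 — an affine cipher.
Decoding nbujcr: n(13)→3·(13−7)≡18=s; b(1)→3·(1−7)≡8=i; u(20)→3·(20−7)≡13=n; j(9)→3·(9−7)≡6=g; c(2)→3·(2−7)≡11=l; r(17)→3·(17−7)≡4=e (all mod 26).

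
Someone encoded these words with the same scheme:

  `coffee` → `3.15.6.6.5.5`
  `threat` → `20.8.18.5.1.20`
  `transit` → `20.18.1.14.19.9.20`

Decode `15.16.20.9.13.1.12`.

Each letter is replaced by its alphabet position (a=1, b=2, …, z=26).
Decoding 15.16.20.9.13.1.12: 15=o, 16=p, 20=t, 9=i, 13=m, 1=a, 12=l.

optimal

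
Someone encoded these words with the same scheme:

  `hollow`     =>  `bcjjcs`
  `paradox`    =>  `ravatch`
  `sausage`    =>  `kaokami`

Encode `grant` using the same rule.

mvanz

h(7)→b(1) and o(14)→c(2) fit y≡15x+0 (mod 26); the inverse of 15 mod 26 is 7. This is an affine cipher: with a=0,…,z=25, each position x becomes (15x+0) mod 26.
On grant: g(6)→15·6+0≡12=m; r(17)→15·17+0≡21=v; a(0)→15·0+0≡0=a; n(13)→15·13+0≡13=n; t(19)→15·19+0≡25=z (all mod 26).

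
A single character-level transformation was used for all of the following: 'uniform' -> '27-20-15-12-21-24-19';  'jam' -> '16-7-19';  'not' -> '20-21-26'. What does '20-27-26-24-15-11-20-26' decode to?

nutrient

Letters become their 1-based position plus 6 (so a→7, b→8, …).
Undoing it on 20-27-26-24-15-11-20-26: 20→(20−6)÷1=14=n, 27→(27−6)÷1=21=u, 26→(26−6)÷1=20=t, 24→(24−6)÷1=18=r, 15→(15−6)÷1=9=i, 11→(11−6)÷1=5=e, 20→(20−6)÷1=14=n, 26→(26−6)÷1=20=t.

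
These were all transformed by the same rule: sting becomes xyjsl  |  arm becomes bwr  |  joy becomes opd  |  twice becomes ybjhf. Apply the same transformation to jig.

ojl

The shift depends on letter class: consonant s→x is +5, but vowel i→j is +1. The rule splits by letter class: vowels +1, consonants +5.
Applying it to jig: j(cons)+5=o, i(vowel)+1=j, g(cons)+5=l.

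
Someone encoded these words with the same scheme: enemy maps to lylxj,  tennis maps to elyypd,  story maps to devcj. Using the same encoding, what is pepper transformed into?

alaalc

The shift depends on letter class: consonant n→y is +11, but vowel e→l is +7. Vowels shift forward by 7 and consonants shift forward by 11.
On pepper: p(cons)+11=a, e(vowel)+7=l, p(cons)+11=a, p(cons)+11=a, e(vowel)+7=l, r(cons)+11=c.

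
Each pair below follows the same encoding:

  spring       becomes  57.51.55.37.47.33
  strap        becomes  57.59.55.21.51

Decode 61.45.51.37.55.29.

umpire

With a=1..z=26, the number is 2·pos + 19.
Reversing it on 61.45.51.37.55.29: 61→(61−19)÷2=21=u, 45→(45−19)÷2=13=m, 51→(51−19)÷2=16=p, 37→(37−19)÷2=9=i, 55→(55−19)÷2=18=r, 29→(29−19)÷2=5=e.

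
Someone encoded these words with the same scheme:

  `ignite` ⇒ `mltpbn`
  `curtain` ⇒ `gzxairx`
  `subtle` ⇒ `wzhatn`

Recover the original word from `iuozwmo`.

Each letter shifts forward by (position + 4), i.e. 4, 5, 6, … — the shift grows by one for each successive letter.
Decoding iuozwmo: i−4=e, u−5=p, o−6=i, z−7=s, w−8=o, m−9=d, o−10=e.

episode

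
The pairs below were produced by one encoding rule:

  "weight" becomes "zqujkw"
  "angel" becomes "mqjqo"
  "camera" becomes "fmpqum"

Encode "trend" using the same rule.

The shift depends on letter class: consonant w→z is +3, but vowel e→q is +12. Vowels shift forward by 12 and consonants shift forward by 3.
For trend: t(cons)+3=w, r(cons)+3=u, e(vowel)+12=q, n(cons)+3=q, d(cons)+3=g.

wuqqg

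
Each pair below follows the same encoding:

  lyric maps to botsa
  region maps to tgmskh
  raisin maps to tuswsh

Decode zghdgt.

l(11)→b(1) and y(24)→o(14) fit y≡3x+20 (mod 26); the inverse of 3 mod 26 is 9. Each letter's alphabet position (a=0..z=25) is mapped through 3·x+20 mod 26 — an affine cipher.
Decoding zghdgt: z(25)→9·(25−20)≡19=t; g(6)→9·(6−20)≡4=e; h(7)→9·(7−20)≡13=n; d(3)→9·(3−20)≡3=d; g(6)→9·(6−20)≡4=e; t(19)→9·(19−20)≡17=r (all mod 26).

tender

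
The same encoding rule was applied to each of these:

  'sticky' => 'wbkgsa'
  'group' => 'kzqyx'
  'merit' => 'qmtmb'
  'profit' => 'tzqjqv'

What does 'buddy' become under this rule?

fcfhg

Shifts by position in sticky: pos 0: s→w (+4), pos 1: t→b (+8), pos 2: i→k (+2), pos 3: c→g (+4), pos 4: k→s (+8), pos 5: y→a (+2) — repeating every 3. The shifts repeat in a cycle of length 3: positions 0,1,… shift by +4, +8, +2, then the pattern repeats.
Applying it to buddy: b+4=f, u+8=c, d+2=f, d+4=h, y+8=g.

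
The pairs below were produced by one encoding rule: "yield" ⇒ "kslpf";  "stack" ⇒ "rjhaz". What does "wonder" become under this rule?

ylkuvd

The output letters match the input read backwards, each shifted +7: yield reversed is dleiy. Read the word backwards and shift each letter +7.
Applying it to wonder: reverse → rednow; then shift: r+7=y, e+7=l, d+7=k, n+7=u, o+7=v, w+7=d.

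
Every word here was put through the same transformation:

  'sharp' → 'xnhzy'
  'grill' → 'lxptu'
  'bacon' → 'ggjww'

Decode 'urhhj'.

In sharp: s→x is +5, h→n is +6, a→h is +7, r→z is +8 — the shift increases by 1 each position. The shift increases by 1 at each position, starting from +5: 5, 6, 7, ….
Undoing it on urhhj: u−5=p, r−6=l, h−7=a, h−8=z, j−9=a.

plaza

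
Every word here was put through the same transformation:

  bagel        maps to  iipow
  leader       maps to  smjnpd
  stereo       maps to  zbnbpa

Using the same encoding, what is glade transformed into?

ntjnp

In bagel: b→i is +7, a→i is +8, g→p is +9, e→o is +10 — the shift increases by 1 each position. Each letter shifts forward by (position + 7), i.e. 7, 8, 9, … — the shift grows by one for each successive letter.
For glade: g+7=n, l+8=t, a+9=j, d+10=n, e+11=p.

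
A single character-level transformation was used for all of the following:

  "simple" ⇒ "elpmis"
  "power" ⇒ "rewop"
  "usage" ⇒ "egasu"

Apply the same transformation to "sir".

It's just the letters in reverse order.
Applying it to sir: reverse → ris.

ris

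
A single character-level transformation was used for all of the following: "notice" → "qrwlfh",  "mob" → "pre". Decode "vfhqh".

scene

It's a constant shift of +3 (ROT3).
Reversing it on vfhqh: v−3=s, f−3=c, h−3=e, q−3=n, h−3=e.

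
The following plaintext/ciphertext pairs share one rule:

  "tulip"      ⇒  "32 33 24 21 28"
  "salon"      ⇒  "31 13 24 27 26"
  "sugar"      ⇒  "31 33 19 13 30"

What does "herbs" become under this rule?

20 17 30 14 31

t is letter #20 and maps to 32: an offset of 12. Letters become their 1-based position plus 12 (so a→13, b→14, …).
Applying it to herbs: h=8→20, e=5→17, r=18→30, b=2→14, s=19→31.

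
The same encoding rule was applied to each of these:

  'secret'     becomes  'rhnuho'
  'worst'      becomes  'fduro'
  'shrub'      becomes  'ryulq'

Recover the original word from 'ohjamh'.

temple

s(18)→r(17) and e(4)→h(7) fit y≡23x+19 (mod 26); the inverse of 23 mod 26 is 17. Each letter's alphabet position (a=0..z=25) is mapped through 23·x+19 mod 26 — an affine cipher.
Reversing it on ohjamh: o(14)→17·(14−19)≡19=t; h(7)→17·(7−19)≡4=e; j(9)→17·(9−19)≡12=m; a(0)→17·(0−19)≡15=p; m(12)→17·(12−19)≡11=l; h(7)→17·(7−19)≡4=e (all mod 26).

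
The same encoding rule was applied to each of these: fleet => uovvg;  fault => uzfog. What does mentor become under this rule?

Each pair mirrors across the alphabet (f↔u, l↔o, e↔v): positions sum to 25. This is the alphabet-reversal cipher (Atbash): a becomes z, b becomes y, etc.
Applying it to mentor: m↔n, e↔v, n↔m, t↔g, o↔l, r↔i.

nvmgli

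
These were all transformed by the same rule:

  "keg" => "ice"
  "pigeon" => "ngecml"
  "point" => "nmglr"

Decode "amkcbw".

comedy

Compare letters: k→i is +24, e→c is +24, g→e is +24 — a constant shift. Every letter moves 24 places later in the alphabet, wrapping around z→a.
Reversing it on amkcbw: a−24=c, m−24=o, k−24=m, c−24=e, b−24=d, w−24=y.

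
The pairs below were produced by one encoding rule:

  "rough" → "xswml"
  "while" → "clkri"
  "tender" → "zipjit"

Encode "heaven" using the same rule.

Shifts by position in rough: pos 0: r→x (+6), pos 1: o→s (+4), pos 2: u→w (+2), pos 3: g→m (+6), pos 4: h→l (+4) — repeating every 3. It's a Vigenère-style cipher with numeric key [6,4,2]: position i shifts by key[i mod 3].
Applying it to heaven: h+6=n, e+4=i, a+2=c, v+6=b, e+4=i, n+2=p.

nicbip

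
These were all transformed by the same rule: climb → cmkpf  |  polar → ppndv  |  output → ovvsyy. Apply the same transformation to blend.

bmgqh

In climb: c→c is +0, l→m is +1, i→k is +2, m→p is +3 — the shift increases by 1 each position. Letter i (0-indexed) is shifted by i+0, so successive shifts are 0, 1, 2, ….
On blend: b+0=b, l+1=m, e+2=g, n+3=q, d+4=h.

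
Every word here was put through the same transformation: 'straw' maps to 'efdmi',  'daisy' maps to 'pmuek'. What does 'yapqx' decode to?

model

Compare letters: s→e is +12, t→f is +12, r→d is +12 — a constant shift. Every letter moves 12 places later in the alphabet, wrapping around z→a.
Decoding yapqx: y−12=m, a−12=o, p−12=d, q−12=e, x−12=l.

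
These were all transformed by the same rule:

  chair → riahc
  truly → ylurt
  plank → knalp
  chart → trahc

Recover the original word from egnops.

The output letters match the input read backwards: chair reversed is riahc. The word is simply reversed.
Decoding egnops: then reverse → sponge.

sponge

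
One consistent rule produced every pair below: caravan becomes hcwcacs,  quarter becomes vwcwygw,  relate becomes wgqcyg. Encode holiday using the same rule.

mqqkicd

The shift depends on letter class: consonant c→h is +5, but vowel a→c is +2. The rule splits by letter class: vowels +2, consonants +5.
For holiday: h(cons)+5=m, o(vowel)+2=q, l(cons)+5=q, i(vowel)+2=k, d(cons)+5=i, a(vowel)+2=c, y(cons)+5=d.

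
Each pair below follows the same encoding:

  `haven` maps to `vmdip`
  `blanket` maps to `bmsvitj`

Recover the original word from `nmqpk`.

The output letters match the input read backwards, each shifted +8: haven reversed is nevah. Read the word backwards and shift each letter +8.
Undoing it on nmqpk: shift back: n−8=f, m−8=e, q−8=i, p−8=h, k−8=c → feihc; then reverse → chief.

chief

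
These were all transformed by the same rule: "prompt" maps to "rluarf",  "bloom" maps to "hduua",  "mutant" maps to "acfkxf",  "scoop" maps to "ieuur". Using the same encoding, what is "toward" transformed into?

p(15)→r(17) and r(17)→l(11) fit y≡23x+10 (mod 26); the inverse of 23 mod 26 is 17. Each letter's alphabet position (a=0..z=25) is mapped through 23·x+10 mod 26 — an affine cipher.
On toward: t(19)→23·19+10≡5=f; o(14)→23·14+10≡20=u; w(22)→23·22+10≡22=w; a(0)→23·0+10≡10=k; r(17)→23·17+10≡11=l; d(3)→23·3+10≡1=b (all mod 26).

fuwklb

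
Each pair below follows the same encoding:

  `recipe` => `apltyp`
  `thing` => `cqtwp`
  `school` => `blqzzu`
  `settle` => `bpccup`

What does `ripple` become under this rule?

atyyup

Vowels shift forward by 11 and consonants shift forward by 9.
On ripple: r(cons)+9=a, i(vowel)+11=t, p(cons)+9=y, p(cons)+9=y, l(cons)+9=u, e(vowel)+11=p.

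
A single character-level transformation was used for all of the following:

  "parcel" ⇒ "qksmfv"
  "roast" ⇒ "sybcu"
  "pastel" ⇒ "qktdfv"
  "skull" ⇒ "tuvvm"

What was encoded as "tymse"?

Shifts by position in parcel: pos 0: p→q (+1), pos 1: a→k (+10), pos 2: r→s (+1), pos 3: c→m (+10) — repeating every 2. The shifts repeat in a cycle of length 2: positions 0,1,… shift by +1, +10, then the pattern repeats.
Reversing it on tymse: t−1=s, y−10=o, m−1=l, s−10=i, e−1=d.

solid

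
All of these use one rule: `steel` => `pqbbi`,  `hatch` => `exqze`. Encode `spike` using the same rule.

Compare letters: s→p is +23, t→q is +23, e→b is +23 — a constant shift. It's a constant shift of +23 (ROT23).
For spike: s+23=p, p+23=m, i+23=f, k+23=h, e+23=b.

pmfhb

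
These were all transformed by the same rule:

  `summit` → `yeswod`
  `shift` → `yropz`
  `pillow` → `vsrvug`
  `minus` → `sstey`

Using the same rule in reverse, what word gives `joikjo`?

It's a Vigenère-style cipher with numeric key [6,10]: position i shifts by key[i mod 2].
Decoding joikjo: j−6=d, o−10=e, i−6=c, k−10=a, j−6=d, o−10=e.

decade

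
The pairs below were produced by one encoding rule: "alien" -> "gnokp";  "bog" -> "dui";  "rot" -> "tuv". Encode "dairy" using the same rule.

Two shifts are in play — +6 for a/e/i/o/u, +2 for every other letter.
On dairy: d(cons)+2=f, a(vowel)+6=g, i(vowel)+6=o, r(cons)+2=t, y(cons)+2=a.

fgota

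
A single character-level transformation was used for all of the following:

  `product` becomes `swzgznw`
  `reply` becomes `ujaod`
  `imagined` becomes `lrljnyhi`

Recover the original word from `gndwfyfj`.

The shifts repeat in a cycle of length 3: positions 0,1,… shift by +3, +5, +11, then the pattern repeats.
Undoing it on gndwfyfj: g−3=d, n−5=i, d−11=s, w−3=t, f−5=a, y−11=n, f−3=c, j−5=e.

distance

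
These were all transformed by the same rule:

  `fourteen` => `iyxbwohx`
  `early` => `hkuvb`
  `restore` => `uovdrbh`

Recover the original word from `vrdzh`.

Shifts by position in fourteen: pos 0: f→i (+3), pos 1: o→y (+10), pos 2: u→x (+3), pos 3: r→b (+10) — repeating every 2. The shifts repeat in a cycle of length 2: positions 0,1,… shift by +3, +10, then the pattern repeats.
Undoing it on vrdzh: v−3=s, r−10=h, d−3=a, z−10=p, h−3=e.

shape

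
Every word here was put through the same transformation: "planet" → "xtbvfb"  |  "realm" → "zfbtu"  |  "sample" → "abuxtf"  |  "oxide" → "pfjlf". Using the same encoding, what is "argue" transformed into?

bzovf

Two shifts are in play — +1 for a/e/i/o/u, +8 for every other letter.
Applying it to argue: a(vowel)+1=b, r(cons)+8=z, g(cons)+8=o, u(vowel)+1=v, e(vowel)+1=f.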